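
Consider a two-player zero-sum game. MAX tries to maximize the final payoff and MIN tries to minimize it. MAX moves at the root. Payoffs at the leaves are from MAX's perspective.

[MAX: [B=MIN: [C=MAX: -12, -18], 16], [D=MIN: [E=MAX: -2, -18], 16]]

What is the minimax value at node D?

E: max(-2, -18) = -2
D: min(-2, 16) = -2

-2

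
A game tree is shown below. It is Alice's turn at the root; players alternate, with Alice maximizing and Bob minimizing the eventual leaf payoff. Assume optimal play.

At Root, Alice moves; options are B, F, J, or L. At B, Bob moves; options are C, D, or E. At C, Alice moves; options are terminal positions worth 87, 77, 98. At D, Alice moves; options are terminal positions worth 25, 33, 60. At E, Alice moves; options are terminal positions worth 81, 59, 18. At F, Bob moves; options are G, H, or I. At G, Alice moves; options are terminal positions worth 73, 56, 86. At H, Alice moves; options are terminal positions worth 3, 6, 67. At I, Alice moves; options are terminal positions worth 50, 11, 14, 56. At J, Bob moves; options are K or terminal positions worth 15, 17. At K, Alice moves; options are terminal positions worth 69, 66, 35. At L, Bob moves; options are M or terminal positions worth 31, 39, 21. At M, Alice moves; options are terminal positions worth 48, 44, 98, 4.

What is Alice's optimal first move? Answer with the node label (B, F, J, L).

C (Alice): max(87, 77, 98) = 98
D (Alice): max(25, 33, 60) = 60
E (Alice): max(81, 59, 18) = 81
B (Bob): min(98, 60, 81) = 60
G (Alice): max(73, 56, 86) = 86
H (Alice): max(3, 6, 67) = 67
I (Alice): max(50, 11, 14, 56) = 56
F (Bob): min(86, 67, 56) = 56
K (Alice): max(69, 66, 35) = 69
J (Bob): min(69, 15, 17) = 15
M (Alice): max(48, 44, 98, 4) = 98
L (Bob): min(98, 31, 39, 21) = 21
Root (Alice): max(60, 56, 15, 21) = 60
Alice picks the child with the highest value: B (value 60).

B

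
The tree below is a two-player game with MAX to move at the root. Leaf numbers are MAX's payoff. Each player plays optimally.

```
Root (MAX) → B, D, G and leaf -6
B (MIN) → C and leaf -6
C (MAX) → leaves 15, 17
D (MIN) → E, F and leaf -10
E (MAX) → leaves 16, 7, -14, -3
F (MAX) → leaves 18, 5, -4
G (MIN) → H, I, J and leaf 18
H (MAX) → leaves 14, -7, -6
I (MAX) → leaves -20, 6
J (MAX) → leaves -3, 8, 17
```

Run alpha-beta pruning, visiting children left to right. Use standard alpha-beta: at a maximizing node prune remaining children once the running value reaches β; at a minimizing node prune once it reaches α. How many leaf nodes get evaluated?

C [α=-∞,β=+∞]: v=17
B [α=-∞,β=+∞]: v=-6
E [α=-6,β=+∞]: v=16
F [α=-6,β=16]: v=18 after child 1 ≥ β → β-cutoff, skip 2
D [α=-6,β=+∞]: v=-10
H [α=-6,β=+∞]: v=14
I [α=-6,β=14]: v=6
J [α=-6,β=6]: v=8 after child 2 ≥ β → β-cutoff, skip 1
G [α=-6,β=+∞]: v=6
Root [α=-∞,β=+∞]: v=6
Leaves evaluated: 18 of 21.

18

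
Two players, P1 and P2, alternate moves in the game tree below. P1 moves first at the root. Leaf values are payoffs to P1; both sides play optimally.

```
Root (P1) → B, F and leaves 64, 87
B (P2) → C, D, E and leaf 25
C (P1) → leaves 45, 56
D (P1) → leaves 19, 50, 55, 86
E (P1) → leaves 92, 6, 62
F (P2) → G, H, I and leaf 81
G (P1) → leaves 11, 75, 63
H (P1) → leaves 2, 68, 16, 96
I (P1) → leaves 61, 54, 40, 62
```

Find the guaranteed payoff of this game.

87

C (P1): max(45, 56) = 56
D (P1): max(19, 50, 55, 86) = 86
E (P1): max(92, 6, 62) = 92
B (P2): min(56, 86, 92, 25) = 25
G (P1): max(11, 75, 63) = 75
H (P1): max(2, 68, 16, 96) = 96
I (P1): max(61, 54, 40, 62) = 62
F (P2): min(75, 96, 62, 81) = 62
Root (P1): max(25, 62, 64, 87) = 87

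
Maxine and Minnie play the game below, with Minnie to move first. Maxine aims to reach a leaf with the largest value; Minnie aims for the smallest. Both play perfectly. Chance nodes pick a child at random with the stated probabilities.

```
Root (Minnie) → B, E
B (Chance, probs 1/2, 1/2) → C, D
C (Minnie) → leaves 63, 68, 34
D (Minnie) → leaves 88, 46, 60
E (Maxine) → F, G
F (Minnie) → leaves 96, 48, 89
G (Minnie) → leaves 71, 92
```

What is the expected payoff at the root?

40

C (Minnie): min(63, 68, 34) = 34
D (Minnie): min(88, 46, 60) = 46
B (Chance): 1/2·34 + 1/2·46 = 40
F (Minnie): min(96, 48, 89) = 48
G (Minnie): min(71, 92) = 71
E (Maxine): max(48, 71) = 71
Root (Minnie): min(40, 71) = 40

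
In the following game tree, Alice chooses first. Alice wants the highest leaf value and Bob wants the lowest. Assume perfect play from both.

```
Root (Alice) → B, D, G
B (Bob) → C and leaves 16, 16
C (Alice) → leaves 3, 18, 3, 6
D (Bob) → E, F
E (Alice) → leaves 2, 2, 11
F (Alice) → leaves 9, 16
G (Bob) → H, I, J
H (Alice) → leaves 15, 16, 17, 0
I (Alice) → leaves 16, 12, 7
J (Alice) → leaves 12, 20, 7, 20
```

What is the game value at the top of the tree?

C (Alice): max(3, 18, 3, 6) = 18
B (Bob): min(18, 16, 16) = 16
E (Alice): max(2, 2, 11) = 11
F (Alice): max(9, 16) = 16
D (Bob): min(11, 16) = 11
H (Alice): max(15, 16, 17, 0) = 17
I (Alice): max(16, 12, 7) = 16
J (Alice): max(12, 20, 7, 20) = 20
G (Bob): min(17, 16, 20) = 16
Root (Alice): max(16, 11, 16) = 16

16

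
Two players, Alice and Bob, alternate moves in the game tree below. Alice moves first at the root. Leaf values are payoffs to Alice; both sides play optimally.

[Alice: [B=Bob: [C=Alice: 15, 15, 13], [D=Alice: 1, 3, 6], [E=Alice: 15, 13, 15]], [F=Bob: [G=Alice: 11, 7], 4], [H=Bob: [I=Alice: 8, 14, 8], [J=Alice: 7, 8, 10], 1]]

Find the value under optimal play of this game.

6

C (Alice): max(15, 15, 13) = 15
D (Alice): max(1, 3, 6) = 6
E (Alice): max(15, 13, 15) = 15
B (Bob): min(15, 6, 15) = 6
G (Alice): max(11, 7) = 11
F (Bob): min(11, 4) = 4
I (Alice): max(8, 14, 8) = 14
J (Alice): max(7, 8, 10) = 10
H (Bob): min(14, 10, 1) = 1
Root (Alice): max(6, 4, 1) = 6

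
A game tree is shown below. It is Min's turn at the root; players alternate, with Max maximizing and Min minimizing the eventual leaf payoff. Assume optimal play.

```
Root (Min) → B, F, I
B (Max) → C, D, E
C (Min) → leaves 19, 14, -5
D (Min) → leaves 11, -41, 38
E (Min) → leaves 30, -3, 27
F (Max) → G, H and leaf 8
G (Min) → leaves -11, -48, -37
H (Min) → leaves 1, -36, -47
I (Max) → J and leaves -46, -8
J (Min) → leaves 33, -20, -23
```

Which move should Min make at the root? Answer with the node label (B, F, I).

C (Min): min(19, 14, -5) = -5
D (Min): min(11, -41, 38) = -41
E (Min): min(30, -3, 27) = -3
B (Max): max(-5, -41, -3) = -3
G (Min): min(-11, -48, -37) = -48
H (Min): min(1, -36, -47) = -47
F (Max): max(-48, -47, 8) = 8
J (Min): min(33, -20, -23) = -23
I (Max): max(-23, -46, -8) = -8
Root (Min): min(-3, 8, -8) = -8
Min picks the child with the lowest value: I (value -8).

I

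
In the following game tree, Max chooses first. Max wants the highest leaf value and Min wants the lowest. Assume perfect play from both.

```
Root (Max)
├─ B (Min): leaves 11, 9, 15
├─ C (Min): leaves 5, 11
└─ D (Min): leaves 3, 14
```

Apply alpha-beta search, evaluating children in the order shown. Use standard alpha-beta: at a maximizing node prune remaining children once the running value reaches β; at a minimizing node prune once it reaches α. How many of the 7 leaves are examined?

B [α=-∞,β=+∞]: v=9
C [α=9,β=+∞]: v=5 after child 1 ≤ α → α-cutoff, skip 1
D [α=9,β=+∞]: v=3 after child 1 ≤ α → α-cutoff, skip 1
Root [α=-∞,β=+∞]: v=9
Leaves evaluated: 5 of 7.

5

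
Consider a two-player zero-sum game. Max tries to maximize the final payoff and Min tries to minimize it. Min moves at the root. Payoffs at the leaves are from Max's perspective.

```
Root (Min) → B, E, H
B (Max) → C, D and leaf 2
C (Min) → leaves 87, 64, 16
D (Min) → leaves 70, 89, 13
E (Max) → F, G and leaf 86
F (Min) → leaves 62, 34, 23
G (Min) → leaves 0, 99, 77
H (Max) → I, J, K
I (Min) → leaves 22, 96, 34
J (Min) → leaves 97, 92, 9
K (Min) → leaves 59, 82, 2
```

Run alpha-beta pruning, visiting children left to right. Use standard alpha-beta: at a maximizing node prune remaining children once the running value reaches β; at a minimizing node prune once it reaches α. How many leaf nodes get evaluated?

C [α=-∞,β=+∞]: v=16
D [α=16,β=+∞]: v=13
B [α=-∞,β=+∞]: v=16
F [α=-∞,β=16]: v=23
E [α=-∞,β=16]: v=23 after child 1 ≥ β → β-cutoff, skip 2
I [α=-∞,β=16]: v=22
H [α=-∞,β=16]: v=22 after child 1 ≥ β → β-cutoff, skip 2
Root [α=-∞,β=+∞]: v=16
Leaves evaluated: 13 of 23.

13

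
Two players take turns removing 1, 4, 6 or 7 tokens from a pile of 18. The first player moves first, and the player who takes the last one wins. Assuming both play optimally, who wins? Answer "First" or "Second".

Second

Positions where the player to move wins (W) vs loses (L):
i:   0  1  2  3  4  5  6  7  8  9 10 11 12 13 14 15 16 17 18
     L  W  L  W  W  L  W  W  W  W  L  W  W  L  W  L  W  W  L
Position 18 is L, so the second player wins.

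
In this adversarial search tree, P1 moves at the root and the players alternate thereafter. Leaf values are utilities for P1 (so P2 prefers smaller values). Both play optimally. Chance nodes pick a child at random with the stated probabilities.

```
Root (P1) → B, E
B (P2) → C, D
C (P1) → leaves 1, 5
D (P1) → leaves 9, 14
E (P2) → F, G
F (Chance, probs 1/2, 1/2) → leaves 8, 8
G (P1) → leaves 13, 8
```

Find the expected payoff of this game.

8

C (P1): max(1, 5) = 5
D (P1): max(9, 14) = 14
B (P2): min(5, 14) = 5
F (Chance): 1/2·8 + 1/2·8 = 8
G (P1): max(13, 8) = 13
E (P2): min(8, 13) = 8
Root (P1): max(5, 8) = 8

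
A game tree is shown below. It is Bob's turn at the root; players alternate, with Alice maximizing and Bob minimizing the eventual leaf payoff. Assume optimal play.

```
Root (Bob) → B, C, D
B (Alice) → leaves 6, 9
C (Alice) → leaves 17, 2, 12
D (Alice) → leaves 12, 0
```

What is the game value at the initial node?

B (Alice): max(6, 9) = 9
C (Alice): max(17, 2, 12) = 17
D (Alice): max(12, 0) = 12
Root (Bob): min(9, 17, 12) = 9

9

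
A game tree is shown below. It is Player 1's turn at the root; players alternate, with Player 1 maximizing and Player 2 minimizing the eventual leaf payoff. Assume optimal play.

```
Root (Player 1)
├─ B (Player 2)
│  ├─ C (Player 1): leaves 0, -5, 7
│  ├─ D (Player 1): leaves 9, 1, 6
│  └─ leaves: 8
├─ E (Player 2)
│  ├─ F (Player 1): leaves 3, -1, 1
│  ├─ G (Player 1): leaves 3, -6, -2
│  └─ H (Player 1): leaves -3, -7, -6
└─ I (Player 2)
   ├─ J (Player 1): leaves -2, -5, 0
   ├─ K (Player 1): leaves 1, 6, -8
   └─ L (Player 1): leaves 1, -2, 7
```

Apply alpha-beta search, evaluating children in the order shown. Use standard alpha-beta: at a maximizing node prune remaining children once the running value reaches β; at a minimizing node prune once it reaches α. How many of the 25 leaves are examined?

11

C [α=-∞,β=+∞]: v=7
D [α=-∞,β=7]: v=9 after child 1 ≥ β → β-cutoff, skip 2
B [α=-∞,β=+∞]: v=7
F [α=7,β=+∞]: v=3
E [α=7,β=+∞]: v=3 after child 1 ≤ α → α-cutoff, skip 2
J [α=7,β=+∞]: v=0
I [α=7,β=+∞]: v=0 after child 1 ≤ α → α-cutoff, skip 2
Root [α=-∞,β=+∞]: v=7
Leaves evaluated: 11 of 25.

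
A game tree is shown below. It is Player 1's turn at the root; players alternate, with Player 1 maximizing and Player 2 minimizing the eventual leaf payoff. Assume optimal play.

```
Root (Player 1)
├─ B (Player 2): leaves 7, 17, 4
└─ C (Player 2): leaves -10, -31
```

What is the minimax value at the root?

B (Player 2): min(7, 17, 4) = 4
C (Player 2): min(-10, -31) = -31
Root (Player 1): max(4, -31) = 4

4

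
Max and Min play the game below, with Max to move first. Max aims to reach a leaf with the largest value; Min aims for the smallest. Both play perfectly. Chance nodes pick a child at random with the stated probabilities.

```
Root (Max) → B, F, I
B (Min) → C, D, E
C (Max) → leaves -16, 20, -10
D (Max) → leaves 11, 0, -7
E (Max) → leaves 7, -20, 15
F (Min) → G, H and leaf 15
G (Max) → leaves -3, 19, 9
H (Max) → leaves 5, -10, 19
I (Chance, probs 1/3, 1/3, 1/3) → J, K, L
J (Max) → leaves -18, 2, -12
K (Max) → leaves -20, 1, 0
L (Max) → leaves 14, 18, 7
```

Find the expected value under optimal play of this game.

15

C (Max): max(-16, 20, -10) = 20
D (Max): max(11, 0, -7) = 11
E (Max): max(7, -20, 15) = 15
B (Min): min(20, 11, 15) = 11
G (Max): max(-3, 19, 9) = 19
H (Max): max(5, -10, 19) = 19
F (Min): min(19, 19, 15) = 15
J (Max): max(-18, 2, -12) = 2
K (Max): max(-20, 1, 0) = 1
L (Max): max(14, 18, 7) = 18
I (Chance): 1/3·2 + 1/3·1 + 1/3·18 = 7
Root (Max): max(11, 15, 7) = 15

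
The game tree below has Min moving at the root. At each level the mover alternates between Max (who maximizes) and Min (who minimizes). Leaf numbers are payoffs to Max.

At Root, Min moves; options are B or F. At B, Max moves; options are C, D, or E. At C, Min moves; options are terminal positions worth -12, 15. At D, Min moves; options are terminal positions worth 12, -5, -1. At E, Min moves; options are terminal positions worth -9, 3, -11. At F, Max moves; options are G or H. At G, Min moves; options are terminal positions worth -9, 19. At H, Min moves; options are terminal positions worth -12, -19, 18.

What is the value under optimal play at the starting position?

-9

C (Min): min(-12, 15) = -12
D (Min): min(12, -5, -1) = -5
E (Min): min(-9, 3, -11) = -11
B (Max): max(-12, -5, -11) = -5
G (Min): min(-9, 19) = -9
H (Min): min(-12, -19, 18) = -19
F (Max): max(-9, -19) = -9
Root (Min): min(-5, -9) = -9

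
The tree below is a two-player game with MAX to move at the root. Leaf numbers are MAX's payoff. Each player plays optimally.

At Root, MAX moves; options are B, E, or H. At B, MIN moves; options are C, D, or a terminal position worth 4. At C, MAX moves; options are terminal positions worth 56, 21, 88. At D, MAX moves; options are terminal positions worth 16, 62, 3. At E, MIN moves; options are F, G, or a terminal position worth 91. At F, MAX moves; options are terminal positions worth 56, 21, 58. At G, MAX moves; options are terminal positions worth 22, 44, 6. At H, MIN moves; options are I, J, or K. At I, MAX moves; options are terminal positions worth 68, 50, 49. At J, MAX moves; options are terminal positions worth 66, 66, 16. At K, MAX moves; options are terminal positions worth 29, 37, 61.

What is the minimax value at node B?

4

C: max(56, 21, 88) = 88
D: max(16, 62, 3) = 62
B: min(88, 62, 4) = 4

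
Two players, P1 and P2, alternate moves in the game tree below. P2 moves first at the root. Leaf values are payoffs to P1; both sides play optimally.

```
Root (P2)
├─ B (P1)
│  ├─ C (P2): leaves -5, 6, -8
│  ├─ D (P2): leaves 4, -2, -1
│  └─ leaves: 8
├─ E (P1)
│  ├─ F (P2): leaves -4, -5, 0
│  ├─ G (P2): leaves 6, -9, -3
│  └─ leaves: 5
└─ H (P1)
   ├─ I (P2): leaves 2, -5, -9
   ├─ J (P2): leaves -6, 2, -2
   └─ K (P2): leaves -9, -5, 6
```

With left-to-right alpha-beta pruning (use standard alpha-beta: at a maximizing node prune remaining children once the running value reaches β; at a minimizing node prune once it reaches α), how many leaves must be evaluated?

C [α=-∞,β=+∞]: v=-8
D [α=-8,β=+∞]: v=-2
B [α=-∞,β=+∞]: v=8
F [α=-∞,β=8]: v=-5
G [α=-5,β=8]: v=-9 after child 2 ≤ α → α-cutoff, skip 1
E [α=-∞,β=8]: v=5
I [α=-∞,β=5]: v=-9
J [α=-9,β=5]: v=-6
K [α=-6,β=5]: v=-9 after child 1 ≤ α → α-cutoff, skip 2
H [α=-∞,β=5]: v=-6
Root [α=-∞,β=+∞]: v=-6
Leaves evaluated: 20 of 23.

20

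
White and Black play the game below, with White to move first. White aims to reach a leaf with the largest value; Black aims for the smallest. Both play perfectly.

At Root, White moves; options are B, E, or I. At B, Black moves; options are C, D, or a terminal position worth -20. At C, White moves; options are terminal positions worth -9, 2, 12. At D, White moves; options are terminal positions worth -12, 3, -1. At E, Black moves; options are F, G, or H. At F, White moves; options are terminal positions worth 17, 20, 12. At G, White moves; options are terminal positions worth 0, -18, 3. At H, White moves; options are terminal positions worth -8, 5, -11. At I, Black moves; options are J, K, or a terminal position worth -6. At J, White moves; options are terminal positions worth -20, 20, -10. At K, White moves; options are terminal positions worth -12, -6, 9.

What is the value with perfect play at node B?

-20

C: max(-9, 2, 12) = 12
D: max(-12, 3, -1) = 3
B: min(12, 3, -20) = -20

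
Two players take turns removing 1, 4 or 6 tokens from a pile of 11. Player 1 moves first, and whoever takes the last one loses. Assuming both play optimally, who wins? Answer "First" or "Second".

Compute winning (W) and losing (L) positions by backward induction:
i:   0  1  2  3  4  5  6  7  8  9 10 11
     W  L  W  L  W  W  L  W  L  W  W  L
Position 11 is L, so the second player wins.

Second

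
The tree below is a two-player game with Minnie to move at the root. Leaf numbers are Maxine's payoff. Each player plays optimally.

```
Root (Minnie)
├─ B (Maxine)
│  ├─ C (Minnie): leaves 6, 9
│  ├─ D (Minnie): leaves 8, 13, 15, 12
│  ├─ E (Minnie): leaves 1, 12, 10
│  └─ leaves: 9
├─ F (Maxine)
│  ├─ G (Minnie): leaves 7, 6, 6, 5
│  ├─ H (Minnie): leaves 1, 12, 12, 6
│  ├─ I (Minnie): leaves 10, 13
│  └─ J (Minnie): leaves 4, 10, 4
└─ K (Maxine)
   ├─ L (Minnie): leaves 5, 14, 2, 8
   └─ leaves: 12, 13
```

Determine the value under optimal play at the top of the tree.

9

C (Minnie): min(6, 9) = 6
D (Minnie): min(8, 13, 15, 12) = 8
E (Minnie): min(1, 12, 10) = 1
B (Maxine): max(6, 8, 1, 9) = 9
G (Minnie): min(7, 6, 6, 5) = 5
H (Minnie): min(1, 12, 12, 6) = 1
I (Minnie): min(10, 13) = 10
J (Minnie): min(4, 10, 4) = 4
F (Maxine): max(5, 1, 10, 4) = 10
L (Minnie): min(5, 14, 2, 8) = 2
K (Maxine): max(2, 12, 13) = 13
Root (Minnie): min(9, 10, 13) = 9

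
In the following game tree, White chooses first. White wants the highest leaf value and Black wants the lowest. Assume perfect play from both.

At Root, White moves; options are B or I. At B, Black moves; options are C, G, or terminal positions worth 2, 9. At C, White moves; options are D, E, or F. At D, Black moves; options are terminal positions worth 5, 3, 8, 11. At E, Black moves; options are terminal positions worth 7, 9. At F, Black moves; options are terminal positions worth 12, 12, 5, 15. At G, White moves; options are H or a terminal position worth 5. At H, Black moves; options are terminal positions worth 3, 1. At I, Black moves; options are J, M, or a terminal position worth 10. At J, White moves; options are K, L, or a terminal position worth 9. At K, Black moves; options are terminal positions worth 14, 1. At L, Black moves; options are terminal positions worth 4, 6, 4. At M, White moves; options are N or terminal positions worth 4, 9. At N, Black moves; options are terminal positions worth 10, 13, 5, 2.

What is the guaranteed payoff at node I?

K: min(14, 1) = 1
L: min(4, 6, 4) = 4
J: max(1, 4, 9) = 9
N: min(10, 13, 5, 2) = 2
M: max(2, 4, 9) = 9
I: min(9, 9, 10) = 9

9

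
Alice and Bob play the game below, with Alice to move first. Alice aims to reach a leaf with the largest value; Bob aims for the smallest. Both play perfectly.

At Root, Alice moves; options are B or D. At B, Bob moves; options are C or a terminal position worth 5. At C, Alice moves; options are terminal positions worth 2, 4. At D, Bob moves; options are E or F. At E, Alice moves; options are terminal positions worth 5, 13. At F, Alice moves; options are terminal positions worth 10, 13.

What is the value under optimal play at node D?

E: max(5, 13) = 13
F: max(10, 13) = 13
D: min(13, 13) = 13

13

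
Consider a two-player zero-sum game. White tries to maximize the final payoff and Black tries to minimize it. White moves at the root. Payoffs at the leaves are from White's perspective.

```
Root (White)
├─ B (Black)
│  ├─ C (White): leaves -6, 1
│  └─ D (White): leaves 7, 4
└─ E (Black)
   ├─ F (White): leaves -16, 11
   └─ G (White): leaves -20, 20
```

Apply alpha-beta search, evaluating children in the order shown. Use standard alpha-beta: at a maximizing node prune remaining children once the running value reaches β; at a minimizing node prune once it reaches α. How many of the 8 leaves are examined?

7

C [α=-∞,β=+∞]: v=1
D [α=-∞,β=1]: v=7 after child 1 ≥ β → β-cutoff, skip 1
B [α=-∞,β=+∞]: v=1
F [α=1,β=+∞]: v=11
G [α=1,β=11]: v=20
E [α=1,β=+∞]: v=11
Root [α=-∞,β=+∞]: v=11
Leaves evaluated: 7 of 8.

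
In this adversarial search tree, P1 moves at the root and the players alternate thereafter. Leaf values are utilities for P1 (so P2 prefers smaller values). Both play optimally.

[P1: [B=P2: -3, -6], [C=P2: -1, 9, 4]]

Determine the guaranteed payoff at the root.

B (P2): min(-3, -6) = -6
C (P2): min(-1, 9, 4) = -1
Root (P1): max(-6, -1) = -1

-1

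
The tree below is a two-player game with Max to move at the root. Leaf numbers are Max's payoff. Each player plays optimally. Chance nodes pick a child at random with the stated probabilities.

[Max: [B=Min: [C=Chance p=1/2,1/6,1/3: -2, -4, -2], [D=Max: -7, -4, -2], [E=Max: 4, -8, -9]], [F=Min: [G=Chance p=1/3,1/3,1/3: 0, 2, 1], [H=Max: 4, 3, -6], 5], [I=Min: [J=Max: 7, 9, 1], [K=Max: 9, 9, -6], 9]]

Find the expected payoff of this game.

9

C (Chance): 1/2·-2 + 1/6·-4 + 1/3·-2 = -2.33
D (Max): max(-7, -4, -2) = -2
E (Max): max(4, -8, -9) = 4
B (Min): min(-2.33, -2, 4) = -2.33
G (Chance): 1/3·0 + 1/3·2 + 1/3·1 = 1
H (Max): max(4, 3, -6) = 4
F (Min): min(1, 4, 5) = 1
J (Max): max(7, 9, 1) = 9
K (Max): max(9, 9, -6) = 9
I (Min): min(9, 9, 9) = 9
Root (Max): max(-2.33, 1, 9) = 9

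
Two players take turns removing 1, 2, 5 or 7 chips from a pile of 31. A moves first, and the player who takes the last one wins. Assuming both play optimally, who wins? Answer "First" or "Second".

Mark each pile size as W (mover wins) or L (mover loses):
i:   0  1  2  3  4  5  6  7  8  9 10 11 12 13 14 15 16 17 18 19 20 21 22 23 24 25 26 27 28 29 30 31
     L  W  W  L  W  W  L  W  W  L  W  W  L  W  W  L  W  W  L  W  W  L  W  W  L  W  W  L  W  W  L  W
Position 31 is W, so the first player wins.

First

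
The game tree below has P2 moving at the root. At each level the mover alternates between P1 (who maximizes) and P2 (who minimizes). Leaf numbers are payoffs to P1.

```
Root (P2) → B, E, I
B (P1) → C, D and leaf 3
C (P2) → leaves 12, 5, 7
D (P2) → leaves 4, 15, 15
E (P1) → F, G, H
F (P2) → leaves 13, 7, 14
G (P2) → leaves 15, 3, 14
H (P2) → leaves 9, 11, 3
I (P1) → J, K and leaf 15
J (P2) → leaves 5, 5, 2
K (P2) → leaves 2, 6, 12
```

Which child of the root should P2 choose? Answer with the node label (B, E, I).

C (P2): min(12, 5, 7) = 5
D (P2): min(4, 15, 15) = 4
B (P1): max(5, 4, 3) = 5
F (P2): min(13, 7, 14) = 7
G (P2): min(15, 3, 14) = 3
H (P2): min(9, 11, 3) = 3
E (P1): max(7, 3, 3) = 7
J (P2): min(5, 5, 2) = 2
K (P2): min(2, 6, 12) = 2
I (P1): max(2, 2, 15) = 15
Root (P2): min(5, 7, 15) = 5
P2 picks the child with the lowest value: B (value 5).

B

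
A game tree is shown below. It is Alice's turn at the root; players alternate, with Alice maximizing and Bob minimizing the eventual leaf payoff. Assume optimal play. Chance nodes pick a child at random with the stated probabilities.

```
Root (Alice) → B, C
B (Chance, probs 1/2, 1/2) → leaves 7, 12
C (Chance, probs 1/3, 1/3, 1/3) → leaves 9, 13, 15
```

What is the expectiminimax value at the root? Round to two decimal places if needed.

12.33

B (Chance): 1/2·7 + 1/2·12 = 9.5
C (Chance): 1/3·9 + 1/3·13 + 1/3·15 = 12.33
Root (Alice): max(9.5, 12.33) = 12.33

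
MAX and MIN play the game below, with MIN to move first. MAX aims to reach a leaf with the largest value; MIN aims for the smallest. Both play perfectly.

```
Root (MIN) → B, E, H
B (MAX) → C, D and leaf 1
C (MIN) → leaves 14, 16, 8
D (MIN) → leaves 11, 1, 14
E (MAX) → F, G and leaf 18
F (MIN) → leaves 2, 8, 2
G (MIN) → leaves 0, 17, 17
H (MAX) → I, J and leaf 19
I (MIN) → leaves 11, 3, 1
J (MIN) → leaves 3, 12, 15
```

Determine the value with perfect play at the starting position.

C (MIN): min(14, 16, 8) = 8
D (MIN): min(11, 1, 14) = 1
B (MAX): max(8, 1, 1) = 8
F (MIN): min(2, 8, 2) = 2
G (MIN): min(0, 17, 17) = 0
E (MAX): max(2, 0, 18) = 18
I (MIN): min(11, 3, 1) = 1
J (MIN): min(3, 12, 15) = 3
H (MAX): max(1, 3, 19) = 19
Root (MIN): min(8, 18, 19) = 8

8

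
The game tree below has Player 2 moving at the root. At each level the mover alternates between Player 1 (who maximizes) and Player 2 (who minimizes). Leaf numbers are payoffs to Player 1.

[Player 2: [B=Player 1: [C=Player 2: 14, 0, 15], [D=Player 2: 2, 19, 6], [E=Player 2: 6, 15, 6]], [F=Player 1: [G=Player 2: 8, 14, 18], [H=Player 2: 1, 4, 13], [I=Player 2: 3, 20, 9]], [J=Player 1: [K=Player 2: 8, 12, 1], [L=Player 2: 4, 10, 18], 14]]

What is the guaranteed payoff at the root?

C (Player 2): min(14, 0, 15) = 0
D (Player 2): min(2, 19, 6) = 2
E (Player 2): min(6, 15, 6) = 6
B (Player 1): max(0, 2, 6) = 6
G (Player 2): min(8, 14, 18) = 8
H (Player 2): min(1, 4, 13) = 1
I (Player 2): min(3, 20, 9) = 3
F (Player 1): max(8, 1, 3) = 8
K (Player 2): min(8, 12, 1) = 1
L (Player 2): min(4, 10, 18) = 4
J (Player 1): max(1, 4, 14) = 14
Root (Player 2): min(6, 8, 14) = 6

6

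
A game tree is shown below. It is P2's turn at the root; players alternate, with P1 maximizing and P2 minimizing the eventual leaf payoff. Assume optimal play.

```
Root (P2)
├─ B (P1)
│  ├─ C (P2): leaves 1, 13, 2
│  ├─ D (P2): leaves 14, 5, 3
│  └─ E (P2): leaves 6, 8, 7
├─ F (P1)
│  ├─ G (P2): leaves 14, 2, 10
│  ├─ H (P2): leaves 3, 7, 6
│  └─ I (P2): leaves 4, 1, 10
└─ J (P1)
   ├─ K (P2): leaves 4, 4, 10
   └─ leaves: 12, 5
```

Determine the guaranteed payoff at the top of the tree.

C (P2): min(1, 13, 2) = 1
D (P2): min(14, 5, 3) = 3
E (P2): min(6, 8, 7) = 6
B (P1): max(1, 3, 6) = 6
G (P2): min(14, 2, 10) = 2
H (P2): min(3, 7, 6) = 3
I (P2): min(4, 1, 10) = 1
F (P1): max(2, 3, 1) = 3
K (P2): min(4, 4, 10) = 4
J (P1): max(4, 12, 5) = 12
Root (P2): min(6, 3, 12) = 3

3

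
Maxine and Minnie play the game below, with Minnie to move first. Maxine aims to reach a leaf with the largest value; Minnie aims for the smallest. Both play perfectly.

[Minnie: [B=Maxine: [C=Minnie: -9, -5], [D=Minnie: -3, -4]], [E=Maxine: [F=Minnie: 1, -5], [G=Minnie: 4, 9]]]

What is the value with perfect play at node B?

-4

C: min(-9, -5) = -9
D: min(-3, -4) = -4
B: max(-9, -4) = -4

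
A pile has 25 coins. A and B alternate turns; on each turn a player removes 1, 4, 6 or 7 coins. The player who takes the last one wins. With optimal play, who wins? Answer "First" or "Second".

First

i:   0  1  2  3  4  5  6  7  8  9 10 11 12 13 14 15 16 17 18 19 20 21 22 23 24 25
     L  W  L  W  W  L  W  W  W  W  L  W  W  L  W  L  W  W  L  W  W  W  W  L  W  W
Position 25 is W, so the first player wins.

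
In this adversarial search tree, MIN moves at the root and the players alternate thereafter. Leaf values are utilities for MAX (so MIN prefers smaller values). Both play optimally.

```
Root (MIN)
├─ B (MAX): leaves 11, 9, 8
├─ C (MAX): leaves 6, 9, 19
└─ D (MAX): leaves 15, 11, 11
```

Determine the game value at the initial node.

11

B (MAX): max(11, 9, 8) = 11
C (MAX): max(6, 9, 19) = 19
D (MAX): max(15, 11, 11) = 15
Root (MIN): min(11, 19, 15) = 11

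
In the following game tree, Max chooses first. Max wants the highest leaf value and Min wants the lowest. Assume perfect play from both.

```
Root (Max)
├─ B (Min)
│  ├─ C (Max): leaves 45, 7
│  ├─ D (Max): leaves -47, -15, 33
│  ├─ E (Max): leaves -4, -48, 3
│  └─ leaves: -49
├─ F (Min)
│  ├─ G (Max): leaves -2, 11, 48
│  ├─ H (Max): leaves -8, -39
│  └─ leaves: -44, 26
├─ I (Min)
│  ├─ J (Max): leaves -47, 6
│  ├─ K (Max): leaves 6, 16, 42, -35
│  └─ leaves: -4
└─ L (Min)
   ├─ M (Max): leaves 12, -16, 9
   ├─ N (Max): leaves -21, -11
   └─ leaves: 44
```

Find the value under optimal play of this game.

-4

C (Max): max(45, 7) = 45
D (Max): max(-47, -15, 33) = 33
E (Max): max(-4, -48, 3) = 3
B (Min): min(45, 33, 3, -49) = -49
G (Max): max(-2, 11, 48) = 48
H (Max): max(-8, -39) = -8
F (Min): min(48, -8, -44, 26) = -44
J (Max): max(-47, 6) = 6
K (Max): max(6, 16, 42, -35) = 42
I (Min): min(6, 42, -4) = -4
M (Max): max(12, -16, 9) = 12
N (Max): max(-21, -11) = -11
L (Min): min(12, -11, 44) = -11
Root (Max): max(-49, -44, -4, -11) = -4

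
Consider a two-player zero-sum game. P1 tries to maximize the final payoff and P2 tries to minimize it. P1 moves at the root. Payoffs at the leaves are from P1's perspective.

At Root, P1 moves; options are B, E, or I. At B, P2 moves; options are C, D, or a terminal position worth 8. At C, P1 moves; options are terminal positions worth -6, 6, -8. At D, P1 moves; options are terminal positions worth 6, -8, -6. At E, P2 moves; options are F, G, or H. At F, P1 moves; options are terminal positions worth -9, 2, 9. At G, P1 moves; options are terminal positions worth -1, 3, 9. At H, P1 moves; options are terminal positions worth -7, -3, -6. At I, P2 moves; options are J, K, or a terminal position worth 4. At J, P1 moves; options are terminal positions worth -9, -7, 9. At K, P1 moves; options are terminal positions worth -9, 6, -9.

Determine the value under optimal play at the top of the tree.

C (P1): max(-6, 6, -8) = 6
D (P1): max(6, -8, -6) = 6
B (P2): min(6, 6, 8) = 6
F (P1): max(-9, 2, 9) = 9
G (P1): max(-1, 3, 9) = 9
H (P1): max(-7, -3, -6) = -3
E (P2): min(9, 9, -3) = -3
J (P1): max(-9, -7, 9) = 9
K (P1): max(-9, 6, -9) = 6
I (P2): min(9, 6, 4) = 4
Root (P1): max(6, -3, 4) = 6

6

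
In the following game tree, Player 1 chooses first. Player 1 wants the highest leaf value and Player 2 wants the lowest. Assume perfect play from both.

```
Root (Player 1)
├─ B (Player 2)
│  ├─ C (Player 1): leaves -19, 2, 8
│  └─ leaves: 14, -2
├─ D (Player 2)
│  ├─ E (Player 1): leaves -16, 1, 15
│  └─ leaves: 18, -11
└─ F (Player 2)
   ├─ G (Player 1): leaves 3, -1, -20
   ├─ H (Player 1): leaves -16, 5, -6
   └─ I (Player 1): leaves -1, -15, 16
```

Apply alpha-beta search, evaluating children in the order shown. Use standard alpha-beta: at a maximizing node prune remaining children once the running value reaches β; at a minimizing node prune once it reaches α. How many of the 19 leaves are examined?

C [α=-∞,β=+∞]: v=8
B [α=-∞,β=+∞]: v=-2
E [α=-2,β=+∞]: v=15
D [α=-2,β=+∞]: v=-11
G [α=-2,β=+∞]: v=3
H [α=-2,β=3]: v=5 after child 2 ≥ β → β-cutoff, skip 1
I [α=-2,β=3]: v=16
F [α=-2,β=+∞]: v=3
Root [α=-∞,β=+∞]: v=3
Leaves evaluated: 18 of 19.

18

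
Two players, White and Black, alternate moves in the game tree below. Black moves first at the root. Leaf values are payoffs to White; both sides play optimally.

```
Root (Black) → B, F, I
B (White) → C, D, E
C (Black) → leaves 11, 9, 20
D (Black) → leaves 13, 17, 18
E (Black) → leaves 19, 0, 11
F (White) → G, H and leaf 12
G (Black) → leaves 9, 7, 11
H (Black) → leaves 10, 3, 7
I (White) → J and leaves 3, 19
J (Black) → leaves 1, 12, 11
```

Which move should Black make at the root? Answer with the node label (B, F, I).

C (Black): min(11, 9, 20) = 9
D (Black): min(13, 17, 18) = 13
E (Black): min(19, 0, 11) = 0
B (White): max(9, 13, 0) = 13
G (Black): min(9, 7, 11) = 7
H (Black): min(10, 3, 7) = 3
F (White): max(7, 3, 12) = 12
J (Black): min(1, 12, 11) = 1
I (White): max(1, 3, 19) = 19
Root (Black): min(13, 12, 19) = 12
Black picks the child with the lowest value: F (value 12).

F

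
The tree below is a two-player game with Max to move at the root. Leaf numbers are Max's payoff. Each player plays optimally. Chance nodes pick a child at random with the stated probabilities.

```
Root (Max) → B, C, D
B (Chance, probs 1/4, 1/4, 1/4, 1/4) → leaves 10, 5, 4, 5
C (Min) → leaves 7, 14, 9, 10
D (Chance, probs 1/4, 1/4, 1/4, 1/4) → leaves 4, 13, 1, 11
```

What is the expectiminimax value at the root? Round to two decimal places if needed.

B (Chance): 1/4·10 + 1/4·5 + 1/4·4 + 1/4·5 = 6
C (Min): min(7, 14, 9, 10) = 7
D (Chance): 1/4·4 + 1/4·13 + 1/4·1 + 1/4·11 = 7.25
Root (Max): max(6, 7, 7.25) = 7.25

7.25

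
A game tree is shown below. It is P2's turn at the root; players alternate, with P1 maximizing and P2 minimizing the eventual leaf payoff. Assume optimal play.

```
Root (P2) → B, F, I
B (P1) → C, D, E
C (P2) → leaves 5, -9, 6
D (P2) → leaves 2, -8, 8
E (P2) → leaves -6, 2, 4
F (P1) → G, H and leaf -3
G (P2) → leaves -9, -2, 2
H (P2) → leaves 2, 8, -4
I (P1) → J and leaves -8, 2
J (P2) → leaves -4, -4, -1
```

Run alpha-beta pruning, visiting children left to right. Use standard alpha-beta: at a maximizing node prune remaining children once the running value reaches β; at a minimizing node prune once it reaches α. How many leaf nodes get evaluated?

18

C [α=-∞,β=+∞]: v=-9
D [α=-9,β=+∞]: v=-8
E [α=-8,β=+∞]: v=-6
B [α=-∞,β=+∞]: v=-6
G [α=-∞,β=-6]: v=-9
H [α=-9,β=-6]: v=-4
F [α=-∞,β=-6]: v=-4 after child 2 ≥ β → β-cutoff, skip 1
J [α=-∞,β=-6]: v=-4
I [α=-∞,β=-6]: v=-4 after child 1 ≥ β → β-cutoff, skip 2
Root [α=-∞,β=+∞]: v=-6
Leaves evaluated: 18 of 21.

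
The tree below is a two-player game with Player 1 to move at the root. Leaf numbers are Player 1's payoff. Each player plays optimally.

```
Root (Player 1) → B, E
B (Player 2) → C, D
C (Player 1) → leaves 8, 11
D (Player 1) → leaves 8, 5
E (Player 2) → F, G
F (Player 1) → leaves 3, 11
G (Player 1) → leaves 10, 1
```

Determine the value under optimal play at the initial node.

C (Player 1): max(8, 11) = 11
D (Player 1): max(8, 5) = 8
B (Player 2): min(11, 8) = 8
F (Player 1): max(3, 11) = 11
G (Player 1): max(10, 1) = 10
E (Player 2): min(11, 10) = 10
Root (Player 1): max(8, 10) = 10

10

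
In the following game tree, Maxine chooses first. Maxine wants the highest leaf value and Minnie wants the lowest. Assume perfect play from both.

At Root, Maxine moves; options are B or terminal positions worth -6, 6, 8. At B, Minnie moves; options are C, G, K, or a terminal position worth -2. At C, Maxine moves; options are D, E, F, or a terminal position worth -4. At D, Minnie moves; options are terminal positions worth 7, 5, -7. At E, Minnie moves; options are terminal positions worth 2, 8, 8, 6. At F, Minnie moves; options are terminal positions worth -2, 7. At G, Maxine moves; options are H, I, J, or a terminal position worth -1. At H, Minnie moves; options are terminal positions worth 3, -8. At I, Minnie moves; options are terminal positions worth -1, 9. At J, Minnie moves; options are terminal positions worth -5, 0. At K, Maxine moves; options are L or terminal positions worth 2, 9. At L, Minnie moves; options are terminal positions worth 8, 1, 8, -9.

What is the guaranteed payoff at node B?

D: min(7, 5, -7) = -7
E: min(2, 8, 8, 6) = 2
F: min(-2, 7) = -2
C: max(-7, 2, -2, -4) = 2
H: min(3, -8) = -8
I: min(-1, 9) = -1
J: min(-5, 0) = -5
G: max(-8, -1, -5, -1) = -1
L: min(8, 1, 8, -9) = -9
K: max(-9, 2, 9) = 9
B: min(2, -1, 9, -2) = -2

-2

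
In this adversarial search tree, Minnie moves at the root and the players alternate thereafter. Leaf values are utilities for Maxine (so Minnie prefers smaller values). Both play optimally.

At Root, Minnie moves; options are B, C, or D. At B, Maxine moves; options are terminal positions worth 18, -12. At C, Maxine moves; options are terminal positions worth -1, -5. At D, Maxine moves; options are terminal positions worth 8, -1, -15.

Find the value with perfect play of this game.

-1

B (Maxine): max(18, -12) = 18
C (Maxine): max(-1, -5) = -1
D (Maxine): max(8, -1, -15) = 8
Root (Minnie): min(18, -1, 8) = -1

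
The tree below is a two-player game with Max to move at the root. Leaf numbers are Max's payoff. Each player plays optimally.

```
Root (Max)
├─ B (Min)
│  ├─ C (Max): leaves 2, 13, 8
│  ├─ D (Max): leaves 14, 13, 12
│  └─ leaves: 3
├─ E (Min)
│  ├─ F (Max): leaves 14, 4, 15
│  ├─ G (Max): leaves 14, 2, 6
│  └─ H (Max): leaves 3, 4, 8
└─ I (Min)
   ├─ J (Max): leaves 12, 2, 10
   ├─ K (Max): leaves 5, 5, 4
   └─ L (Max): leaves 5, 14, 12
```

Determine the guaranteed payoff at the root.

C (Max): max(2, 13, 8) = 13
D (Max): max(14, 13, 12) = 14
B (Min): min(13, 14, 3) = 3
F (Max): max(14, 4, 15) = 15
G (Max): max(14, 2, 6) = 14
H (Max): max(3, 4, 8) = 8
E (Min): min(15, 14, 8) = 8
J (Max): max(12, 2, 10) = 12
K (Max): max(5, 5, 4) = 5
L (Max): max(5, 14, 12) = 14
I (Min): min(12, 5, 14) = 5
Root (Max): max(3, 8, 5) = 8

8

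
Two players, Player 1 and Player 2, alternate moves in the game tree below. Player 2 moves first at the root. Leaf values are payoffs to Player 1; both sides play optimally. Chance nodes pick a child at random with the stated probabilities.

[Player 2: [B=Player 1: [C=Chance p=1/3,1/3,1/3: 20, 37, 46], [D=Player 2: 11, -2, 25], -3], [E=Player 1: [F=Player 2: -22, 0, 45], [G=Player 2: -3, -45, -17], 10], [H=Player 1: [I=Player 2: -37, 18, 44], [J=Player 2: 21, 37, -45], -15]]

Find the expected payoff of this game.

C (Chance): 1/3·20 + 1/3·37 + 1/3·46 = 34.33
D (Player 2): min(11, -2, 25) = -2
B (Player 1): max(34.33, -2, -3) = 34.33
F (Player 2): min(-22, 0, 45) = -22
G (Player 2): min(-3, -45, -17) = -45
E (Player 1): max(-22, -45, 10) = 10
I (Player 2): min(-37, 18, 44) = -37
J (Player 2): min(21, 37, -45) = -45
H (Player 1): max(-37, -45, -15) = -15
Root (Player 2): min(34.33, 10, -15) = -15

-15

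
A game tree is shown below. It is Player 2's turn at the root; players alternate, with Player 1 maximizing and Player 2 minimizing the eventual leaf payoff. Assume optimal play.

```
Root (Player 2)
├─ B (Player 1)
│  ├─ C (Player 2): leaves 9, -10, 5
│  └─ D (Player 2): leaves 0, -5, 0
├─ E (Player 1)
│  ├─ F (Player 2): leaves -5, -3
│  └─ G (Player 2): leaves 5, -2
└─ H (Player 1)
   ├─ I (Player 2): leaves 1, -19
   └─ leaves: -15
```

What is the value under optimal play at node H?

I: min(1, -19) = -19
H: max(-19, -15) = -15

-15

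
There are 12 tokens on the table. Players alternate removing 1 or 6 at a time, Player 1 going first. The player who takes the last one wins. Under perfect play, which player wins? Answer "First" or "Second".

First

Compute winning (W) and losing (L) positions by backward induction:
i:   0  1  2  3  4  5  6  7  8  9 10 11 12
     L  W  L  W  L  W  W  L  W  L  W  L  W
Position 12 is W, so the first player wins.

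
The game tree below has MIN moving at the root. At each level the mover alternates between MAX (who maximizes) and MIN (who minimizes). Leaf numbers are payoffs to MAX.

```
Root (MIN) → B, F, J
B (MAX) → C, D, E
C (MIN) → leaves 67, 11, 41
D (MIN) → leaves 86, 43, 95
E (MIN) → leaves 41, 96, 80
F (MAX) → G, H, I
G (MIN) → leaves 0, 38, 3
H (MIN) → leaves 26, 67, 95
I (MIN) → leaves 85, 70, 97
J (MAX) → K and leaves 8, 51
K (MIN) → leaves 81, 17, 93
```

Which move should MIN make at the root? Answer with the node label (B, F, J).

C (MIN): min(67, 11, 41) = 11
D (MIN): min(86, 43, 95) = 43
E (MIN): min(41, 96, 80) = 41
B (MAX): max(11, 43, 41) = 43
G (MIN): min(0, 38, 3) = 0
H (MIN): min(26, 67, 95) = 26
I (MIN): min(85, 70, 97) = 70
F (MAX): max(0, 26, 70) = 70
K (MIN): min(81, 17, 93) = 17
J (MAX): max(17, 8, 51) = 51
Root (MIN): min(43, 70, 51) = 43
MIN picks the child with the lowest value: B (value 43).

B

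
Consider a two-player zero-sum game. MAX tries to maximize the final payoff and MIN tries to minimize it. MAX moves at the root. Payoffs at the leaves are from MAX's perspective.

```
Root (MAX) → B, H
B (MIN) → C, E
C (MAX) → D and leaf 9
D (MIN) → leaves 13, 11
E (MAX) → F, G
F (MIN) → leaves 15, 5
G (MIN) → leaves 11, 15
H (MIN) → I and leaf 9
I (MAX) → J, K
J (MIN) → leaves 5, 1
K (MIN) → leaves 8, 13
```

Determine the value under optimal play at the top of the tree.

11

D (MIN): min(13, 11) = 11
C (MAX): max(11, 9) = 11
F (MIN): min(15, 5) = 5
G (MIN): min(11, 15) = 11
E (MAX): max(5, 11) = 11
B (MIN): min(11, 11) = 11
J (MIN): min(5, 1) = 1
K (MIN): min(8, 13) = 8
I (MAX): max(1, 8) = 8
H (MIN): min(8, 9) = 8
Root (MAX): max(11, 8) = 11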